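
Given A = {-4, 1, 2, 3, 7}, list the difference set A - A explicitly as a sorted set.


A - A = {a - a' : a, a' ∈ A}.
Compute a - a' for each ordered pair (a, a'):
a = -4: -4--4=0, -4-1=-5, -4-2=-6, -4-3=-7, -4-7=-11
a = 1: 1--4=5, 1-1=0, 1-2=-1, 1-3=-2, 1-7=-6
a = 2: 2--4=6, 2-1=1, 2-2=0, 2-3=-1, 2-7=-5
a = 3: 3--4=7, 3-1=2, 3-2=1, 3-3=0, 3-7=-4
a = 7: 7--4=11, 7-1=6, 7-2=5, 7-3=4, 7-7=0
Collecting distinct values (and noting 0 appears from a-a):
A - A = {-11, -7, -6, -5, -4, -2, -1, 0, 1, 2, 4, 5, 6, 7, 11}
|A - A| = 15

A - A = {-11, -7, -6, -5, -4, -2, -1, 0, 1, 2, 4, 5, 6, 7, 11}


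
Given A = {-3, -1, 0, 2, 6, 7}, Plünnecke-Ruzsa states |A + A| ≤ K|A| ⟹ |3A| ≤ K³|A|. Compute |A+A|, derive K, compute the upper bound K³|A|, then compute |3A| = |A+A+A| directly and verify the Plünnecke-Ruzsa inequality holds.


|A| = 6.
Step 1: Compute A + A by enumerating all 36 pairs.
A + A = {-6, -4, -3, -2, -1, 0, 1, 2, 3, 4, 5, 6, 7, 8, 9, 12, 13, 14}, so |A + A| = 18.
Step 2: Doubling constant K = |A + A|/|A| = 18/6 = 18/6 ≈ 3.0000.
Step 3: Plünnecke-Ruzsa gives |3A| ≤ K³·|A| = (3.0000)³ · 6 ≈ 162.0000.
Step 4: Compute 3A = A + A + A directly by enumerating all triples (a,b,c) ∈ A³; |3A| = 29.
Step 5: Check 29 ≤ 162.0000? Yes ✓.

K = 18/6, Plünnecke-Ruzsa bound K³|A| ≈ 162.0000, |3A| = 29, inequality holds.


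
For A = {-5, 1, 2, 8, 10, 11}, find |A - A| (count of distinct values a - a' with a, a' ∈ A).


A - A = {a - a' : a, a' ∈ A}; |A| = 6.
Bounds: 2|A|-1 ≤ |A - A| ≤ |A|² - |A| + 1, i.e. 11 ≤ |A - A| ≤ 31.
Note: 0 ∈ A - A always (from a - a). The set is symmetric: if d ∈ A - A then -d ∈ A - A.
Enumerate nonzero differences d = a - a' with a > a' (then include -d):
Positive differences: {1, 2, 3, 6, 7, 8, 9, 10, 13, 15, 16}
Full difference set: {0} ∪ (positive diffs) ∪ (negative diffs).
|A - A| = 1 + 2·11 = 23 (matches direct enumeration: 23).

|A - A| = 23


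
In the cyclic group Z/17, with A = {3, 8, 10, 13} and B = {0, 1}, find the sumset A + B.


Work in Z/17Z: reduce every sum a + b modulo 17.
Enumerate all 8 pairs:
a = 3: 3+0=3, 3+1=4
a = 8: 8+0=8, 8+1=9
a = 10: 10+0=10, 10+1=11
a = 13: 13+0=13, 13+1=14
Distinct residues collected: {3, 4, 8, 9, 10, 11, 13, 14}
|A + B| = 8 (out of 17 total residues).

A + B = {3, 4, 8, 9, 10, 11, 13, 14}


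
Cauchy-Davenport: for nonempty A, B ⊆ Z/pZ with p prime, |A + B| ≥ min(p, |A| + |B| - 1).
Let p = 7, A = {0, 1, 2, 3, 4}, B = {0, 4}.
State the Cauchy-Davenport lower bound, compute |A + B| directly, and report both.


Cauchy-Davenport: |A + B| ≥ min(p, |A| + |B| - 1) for A, B nonempty in Z/pZ.
|A| = 5, |B| = 2, p = 7.
CD lower bound = min(7, 5 + 2 - 1) = min(7, 6) = 6.
Compute A + B mod 7 directly:
a = 0: 0+0=0, 0+4=4
a = 1: 1+0=1, 1+4=5
a = 2: 2+0=2, 2+4=6
a = 3: 3+0=3, 3+4=0
a = 4: 4+0=4, 4+4=1
A + B = {0, 1, 2, 3, 4, 5, 6}, so |A + B| = 7.
Verify: 7 ≥ 6? Yes ✓.

CD lower bound = 6, actual |A + B| = 7.


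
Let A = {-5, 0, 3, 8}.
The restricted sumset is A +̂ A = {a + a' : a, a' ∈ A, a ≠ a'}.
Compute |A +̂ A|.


Restricted sumset: A +̂ A = {a + a' : a ∈ A, a' ∈ A, a ≠ a'}.
Equivalently, take A + A and drop any sum 2a that is achievable ONLY as a + a for a ∈ A (i.e. sums representable only with equal summands).
Enumerate pairs (a, a') with a < a' (symmetric, so each unordered pair gives one sum; this covers all a ≠ a'):
  -5 + 0 = -5
  -5 + 3 = -2
  -5 + 8 = 3
  0 + 3 = 3
  0 + 8 = 8
  3 + 8 = 11
Collected distinct sums: {-5, -2, 3, 8, 11}
|A +̂ A| = 5
(Reference bound: |A +̂ A| ≥ 2|A| - 3 for |A| ≥ 2, with |A| = 4 giving ≥ 5.)

|A +̂ A| = 5


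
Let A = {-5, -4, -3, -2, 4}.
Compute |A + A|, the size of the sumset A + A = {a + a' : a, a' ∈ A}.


A + A = {a + a' : a, a' ∈ A}; |A| = 5.
General bounds: 2|A| - 1 ≤ |A + A| ≤ |A|(|A|+1)/2, i.e. 9 ≤ |A + A| ≤ 15.
Lower bound 2|A|-1 is attained iff A is an arithmetic progression.
Enumerate sums a + a' for a ≤ a' (symmetric, so this suffices):
a = -5: -5+-5=-10, -5+-4=-9, -5+-3=-8, -5+-2=-7, -5+4=-1
a = -4: -4+-4=-8, -4+-3=-7, -4+-2=-6, -4+4=0
a = -3: -3+-3=-6, -3+-2=-5, -3+4=1
a = -2: -2+-2=-4, -2+4=2
a = 4: 4+4=8
Distinct sums: {-10, -9, -8, -7, -6, -5, -4, -1, 0, 1, 2, 8}
|A + A| = 12

|A + A| = 12


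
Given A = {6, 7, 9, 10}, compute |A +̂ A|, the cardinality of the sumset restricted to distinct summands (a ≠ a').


Restricted sumset: A +̂ A = {a + a' : a ∈ A, a' ∈ A, a ≠ a'}.
Equivalently, take A + A and drop any sum 2a that is achievable ONLY as a + a for a ∈ A (i.e. sums representable only with equal summands).
Enumerate pairs (a, a') with a < a' (symmetric, so each unordered pair gives one sum; this covers all a ≠ a'):
  6 + 7 = 13
  6 + 9 = 15
  6 + 10 = 16
  7 + 9 = 16
  7 + 10 = 17
  9 + 10 = 19
Collected distinct sums: {13, 15, 16, 17, 19}
|A +̂ A| = 5
(Reference bound: |A +̂ A| ≥ 2|A| - 3 for |A| ≥ 2, with |A| = 4 giving ≥ 5.)

|A +̂ A| = 5


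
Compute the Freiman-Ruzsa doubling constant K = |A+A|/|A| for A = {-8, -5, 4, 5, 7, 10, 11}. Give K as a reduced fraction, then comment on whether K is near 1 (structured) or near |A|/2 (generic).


|A| = 7.
Compute A + A by enumerating all 49 pairs.
A + A = {-16, -13, -10, -4, -3, -1, 0, 2, 3, 5, 6, 8, 9, 10, 11, 12, 14, 15, 16, 17, 18, 20, 21, 22}, so |A + A| = 24.
K = |A + A| / |A| = 24/7 (already in lowest terms) ≈ 3.4286.
Reference: AP of size 7 gives K = 13/7 ≈ 1.8571; a fully generic set of size 7 gives K ≈ 4.0000.

|A| = 7, |A + A| = 24, K = 24/7.


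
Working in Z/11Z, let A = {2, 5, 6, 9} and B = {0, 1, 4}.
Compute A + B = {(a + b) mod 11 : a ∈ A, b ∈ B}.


Work in Z/11Z: reduce every sum a + b modulo 11.
Enumerate all 12 pairs:
a = 2: 2+0=2, 2+1=3, 2+4=6
a = 5: 5+0=5, 5+1=6, 5+4=9
a = 6: 6+0=6, 6+1=7, 6+4=10
a = 9: 9+0=9, 9+1=10, 9+4=2
Distinct residues collected: {2, 3, 5, 6, 7, 9, 10}
|A + B| = 7 (out of 11 total residues).

A + B = {2, 3, 5, 6, 7, 9, 10}


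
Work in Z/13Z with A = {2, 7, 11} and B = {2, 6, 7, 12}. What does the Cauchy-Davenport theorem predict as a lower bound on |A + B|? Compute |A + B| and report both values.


Cauchy-Davenport: |A + B| ≥ min(p, |A| + |B| - 1) for A, B nonempty in Z/pZ.
|A| = 3, |B| = 4, p = 13.
CD lower bound = min(13, 3 + 4 - 1) = min(13, 6) = 6.
Compute A + B mod 13 directly:
a = 2: 2+2=4, 2+6=8, 2+7=9, 2+12=1
a = 7: 7+2=9, 7+6=0, 7+7=1, 7+12=6
a = 11: 11+2=0, 11+6=4, 11+7=5, 11+12=10
A + B = {0, 1, 4, 5, 6, 8, 9, 10}, so |A + B| = 8.
Verify: 8 ≥ 6? Yes ✓.

CD lower bound = 6, actual |A + B| = 8.


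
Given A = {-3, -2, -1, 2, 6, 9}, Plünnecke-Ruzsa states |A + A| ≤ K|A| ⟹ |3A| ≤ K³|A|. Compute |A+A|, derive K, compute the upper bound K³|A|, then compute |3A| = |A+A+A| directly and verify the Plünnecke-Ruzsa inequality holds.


|A| = 6.
Step 1: Compute A + A by enumerating all 36 pairs.
A + A = {-6, -5, -4, -3, -2, -1, 0, 1, 3, 4, 5, 6, 7, 8, 11, 12, 15, 18}, so |A + A| = 18.
Step 2: Doubling constant K = |A + A|/|A| = 18/6 = 18/6 ≈ 3.0000.
Step 3: Plünnecke-Ruzsa gives |3A| ≤ K³·|A| = (3.0000)³ · 6 ≈ 162.0000.
Step 4: Compute 3A = A + A + A directly by enumerating all triples (a,b,c) ∈ A³; |3A| = 32.
Step 5: Check 32 ≤ 162.0000? Yes ✓.

K = 18/6, Plünnecke-Ruzsa bound K³|A| ≈ 162.0000, |3A| = 32, inequality holds.


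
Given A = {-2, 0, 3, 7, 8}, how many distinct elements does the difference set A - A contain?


A - A = {a - a' : a, a' ∈ A}; |A| = 5.
Bounds: 2|A|-1 ≤ |A - A| ≤ |A|² - |A| + 1, i.e. 9 ≤ |A - A| ≤ 21.
Note: 0 ∈ A - A always (from a - a). The set is symmetric: if d ∈ A - A then -d ∈ A - A.
Enumerate nonzero differences d = a - a' with a > a' (then include -d):
Positive differences: {1, 2, 3, 4, 5, 7, 8, 9, 10}
Full difference set: {0} ∪ (positive diffs) ∪ (negative diffs).
|A - A| = 1 + 2·9 = 19 (matches direct enumeration: 19).

|A - A| = 19


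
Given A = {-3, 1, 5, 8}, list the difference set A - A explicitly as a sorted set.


A - A = {a - a' : a, a' ∈ A}.
Compute a - a' for each ordered pair (a, a'):
a = -3: -3--3=0, -3-1=-4, -3-5=-8, -3-8=-11
a = 1: 1--3=4, 1-1=0, 1-5=-4, 1-8=-7
a = 5: 5--3=8, 5-1=4, 5-5=0, 5-8=-3
a = 8: 8--3=11, 8-1=7, 8-5=3, 8-8=0
Collecting distinct values (and noting 0 appears from a-a):
A - A = {-11, -8, -7, -4, -3, 0, 3, 4, 7, 8, 11}
|A - A| = 11

A - A = {-11, -8, -7, -4, -3, 0, 3, 4, 7, 8, 11}


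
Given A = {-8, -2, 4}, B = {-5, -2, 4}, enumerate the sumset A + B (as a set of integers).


A + B = {a + b : a ∈ A, b ∈ B}.
Enumerate all |A|·|B| = 3·3 = 9 pairs (a, b) and collect distinct sums.
a = -8: -8+-5=-13, -8+-2=-10, -8+4=-4
a = -2: -2+-5=-7, -2+-2=-4, -2+4=2
a = 4: 4+-5=-1, 4+-2=2, 4+4=8
Collecting distinct sums: A + B = {-13, -10, -7, -4, -1, 2, 8}
|A + B| = 7

A + B = {-13, -10, -7, -4, -1, 2, 8}


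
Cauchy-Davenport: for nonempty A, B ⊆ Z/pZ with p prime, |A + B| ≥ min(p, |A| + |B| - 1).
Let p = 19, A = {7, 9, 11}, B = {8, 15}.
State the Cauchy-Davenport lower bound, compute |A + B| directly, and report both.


Cauchy-Davenport: |A + B| ≥ min(p, |A| + |B| - 1) for A, B nonempty in Z/pZ.
|A| = 3, |B| = 2, p = 19.
CD lower bound = min(19, 3 + 2 - 1) = min(19, 4) = 4.
Compute A + B mod 19 directly:
a = 7: 7+8=15, 7+15=3
a = 9: 9+8=17, 9+15=5
a = 11: 11+8=0, 11+15=7
A + B = {0, 3, 5, 7, 15, 17}, so |A + B| = 6.
Verify: 6 ≥ 4? Yes ✓.

CD lower bound = 4, actual |A + B| = 6.


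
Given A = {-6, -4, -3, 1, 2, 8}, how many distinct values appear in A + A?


A + A = {a + a' : a, a' ∈ A}; |A| = 6.
General bounds: 2|A| - 1 ≤ |A + A| ≤ |A|(|A|+1)/2, i.e. 11 ≤ |A + A| ≤ 21.
Lower bound 2|A|-1 is attained iff A is an arithmetic progression.
Enumerate sums a + a' for a ≤ a' (symmetric, so this suffices):
a = -6: -6+-6=-12, -6+-4=-10, -6+-3=-9, -6+1=-5, -6+2=-4, -6+8=2
a = -4: -4+-4=-8, -4+-3=-7, -4+1=-3, -4+2=-2, -4+8=4
a = -3: -3+-3=-6, -3+1=-2, -3+2=-1, -3+8=5
a = 1: 1+1=2, 1+2=3, 1+8=9
a = 2: 2+2=4, 2+8=10
a = 8: 8+8=16
Distinct sums: {-12, -10, -9, -8, -7, -6, -5, -4, -3, -2, -1, 2, 3, 4, 5, 9, 10, 16}
|A + A| = 18

|A + A| = 18


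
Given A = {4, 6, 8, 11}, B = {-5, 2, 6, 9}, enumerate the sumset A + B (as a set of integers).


A + B = {a + b : a ∈ A, b ∈ B}.
Enumerate all |A|·|B| = 4·4 = 16 pairs (a, b) and collect distinct sums.
a = 4: 4+-5=-1, 4+2=6, 4+6=10, 4+9=13
a = 6: 6+-5=1, 6+2=8, 6+6=12, 6+9=15
a = 8: 8+-5=3, 8+2=10, 8+6=14, 8+9=17
a = 11: 11+-5=6, 11+2=13, 11+6=17, 11+9=20
Collecting distinct sums: A + B = {-1, 1, 3, 6, 8, 10, 12, 13, 14, 15, 17, 20}
|A + B| = 12

A + B = {-1, 1, 3, 6, 8, 10, 12, 13, 14, 15, 17, 20}


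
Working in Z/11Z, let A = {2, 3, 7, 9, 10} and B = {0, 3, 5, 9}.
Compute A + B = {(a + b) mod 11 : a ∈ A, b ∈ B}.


Work in Z/11Z: reduce every sum a + b modulo 11.
Enumerate all 20 pairs:
a = 2: 2+0=2, 2+3=5, 2+5=7, 2+9=0
a = 3: 3+0=3, 3+3=6, 3+5=8, 3+9=1
a = 7: 7+0=7, 7+3=10, 7+5=1, 7+9=5
a = 9: 9+0=9, 9+3=1, 9+5=3, 9+9=7
a = 10: 10+0=10, 10+3=2, 10+5=4, 10+9=8
Distinct residues collected: {0, 1, 2, 3, 4, 5, 6, 7, 8, 9, 10}
|A + B| = 11 (out of 11 total residues).

A + B = {0, 1, 2, 3, 4, 5, 6, 7, 8, 9, 10}


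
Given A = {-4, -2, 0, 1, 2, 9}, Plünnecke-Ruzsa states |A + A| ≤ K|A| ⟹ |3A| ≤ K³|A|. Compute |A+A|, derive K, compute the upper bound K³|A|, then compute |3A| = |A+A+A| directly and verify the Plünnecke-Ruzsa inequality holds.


|A| = 6.
Step 1: Compute A + A by enumerating all 36 pairs.
A + A = {-8, -6, -4, -3, -2, -1, 0, 1, 2, 3, 4, 5, 7, 9, 10, 11, 18}, so |A + A| = 17.
Step 2: Doubling constant K = |A + A|/|A| = 17/6 = 17/6 ≈ 2.8333.
Step 3: Plünnecke-Ruzsa gives |3A| ≤ K³·|A| = (2.8333)³ · 6 ≈ 136.4722.
Step 4: Compute 3A = A + A + A directly by enumerating all triples (a,b,c) ∈ A³; |3A| = 30.
Step 5: Check 30 ≤ 136.4722? Yes ✓.

K = 17/6, Plünnecke-Ruzsa bound K³|A| ≈ 136.4722, |3A| = 30, inequality holds.


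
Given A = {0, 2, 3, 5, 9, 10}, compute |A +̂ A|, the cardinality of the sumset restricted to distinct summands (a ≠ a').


Restricted sumset: A +̂ A = {a + a' : a ∈ A, a' ∈ A, a ≠ a'}.
Equivalently, take A + A and drop any sum 2a that is achievable ONLY as a + a for a ∈ A (i.e. sums representable only with equal summands).
Enumerate pairs (a, a') with a < a' (symmetric, so each unordered pair gives one sum; this covers all a ≠ a'):
  0 + 2 = 2
  0 + 3 = 3
  0 + 5 = 5
  0 + 9 = 9
  0 + 10 = 10
  2 + 3 = 5
  2 + 5 = 7
  2 + 9 = 11
  2 + 10 = 12
  3 + 5 = 8
  3 + 9 = 12
  3 + 10 = 13
  5 + 9 = 14
  5 + 10 = 15
  9 + 10 = 19
Collected distinct sums: {2, 3, 5, 7, 8, 9, 10, 11, 12, 13, 14, 15, 19}
|A +̂ A| = 13
(Reference bound: |A +̂ A| ≥ 2|A| - 3 for |A| ≥ 2, with |A| = 6 giving ≥ 9.)

|A +̂ A| = 13


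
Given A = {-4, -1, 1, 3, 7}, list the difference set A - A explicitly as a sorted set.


A - A = {a - a' : a, a' ∈ A}.
Compute a - a' for each ordered pair (a, a'):
a = -4: -4--4=0, -4--1=-3, -4-1=-5, -4-3=-7, -4-7=-11
a = -1: -1--4=3, -1--1=0, -1-1=-2, -1-3=-4, -1-7=-8
a = 1: 1--4=5, 1--1=2, 1-1=0, 1-3=-2, 1-7=-6
a = 3: 3--4=7, 3--1=4, 3-1=2, 3-3=0, 3-7=-4
a = 7: 7--4=11, 7--1=8, 7-1=6, 7-3=4, 7-7=0
Collecting distinct values (and noting 0 appears from a-a):
A - A = {-11, -8, -7, -6, -5, -4, -3, -2, 0, 2, 3, 4, 5, 6, 7, 8, 11}
|A - A| = 17

A - A = {-11, -8, -7, -6, -5, -4, -3, -2, 0, 2, 3, 4, 5, 6, 7, 8, 11}


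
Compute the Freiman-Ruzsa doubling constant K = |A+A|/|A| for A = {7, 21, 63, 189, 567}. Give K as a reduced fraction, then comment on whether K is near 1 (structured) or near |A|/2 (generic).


|A| = 5.
Compute A + A by enumerating all 25 pairs.
A + A = {14, 28, 42, 70, 84, 126, 196, 210, 252, 378, 574, 588, 630, 756, 1134}, so |A + A| = 15.
K = |A + A| / |A| = 15/5 = 3/1 ≈ 3.0000.
Reference: AP of size 5 gives K = 9/5 ≈ 1.8000; a fully generic set of size 5 gives K ≈ 3.0000.

|A| = 5, |A + A| = 15, K = 15/5 = 3/1.


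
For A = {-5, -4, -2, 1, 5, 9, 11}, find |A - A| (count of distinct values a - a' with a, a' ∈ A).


A - A = {a - a' : a, a' ∈ A}; |A| = 7.
Bounds: 2|A|-1 ≤ |A - A| ≤ |A|² - |A| + 1, i.e. 13 ≤ |A - A| ≤ 43.
Note: 0 ∈ A - A always (from a - a). The set is symmetric: if d ∈ A - A then -d ∈ A - A.
Enumerate nonzero differences d = a - a' with a > a' (then include -d):
Positive differences: {1, 2, 3, 4, 5, 6, 7, 8, 9, 10, 11, 13, 14, 15, 16}
Full difference set: {0} ∪ (positive diffs) ∪ (negative diffs).
|A - A| = 1 + 2·15 = 31 (matches direct enumeration: 31).

|A - A| = 31


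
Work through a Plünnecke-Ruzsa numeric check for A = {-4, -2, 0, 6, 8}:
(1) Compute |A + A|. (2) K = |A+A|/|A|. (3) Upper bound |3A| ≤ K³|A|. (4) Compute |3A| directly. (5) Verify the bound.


|A| = 5.
Step 1: Compute A + A by enumerating all 25 pairs.
A + A = {-8, -6, -4, -2, 0, 2, 4, 6, 8, 12, 14, 16}, so |A + A| = 12.
Step 2: Doubling constant K = |A + A|/|A| = 12/5 = 12/5 ≈ 2.4000.
Step 3: Plünnecke-Ruzsa gives |3A| ≤ K³·|A| = (2.4000)³ · 5 ≈ 69.1200.
Step 4: Compute 3A = A + A + A directly by enumerating all triples (a,b,c) ∈ A³; |3A| = 19.
Step 5: Check 19 ≤ 69.1200? Yes ✓.

K = 12/5, Plünnecke-Ruzsa bound K³|A| ≈ 69.1200, |3A| = 19, inequality holds.


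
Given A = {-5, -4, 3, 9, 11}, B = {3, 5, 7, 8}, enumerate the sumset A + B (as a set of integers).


A + B = {a + b : a ∈ A, b ∈ B}.
Enumerate all |A|·|B| = 5·4 = 20 pairs (a, b) and collect distinct sums.
a = -5: -5+3=-2, -5+5=0, -5+7=2, -5+8=3
a = -4: -4+3=-1, -4+5=1, -4+7=3, -4+8=4
a = 3: 3+3=6, 3+5=8, 3+7=10, 3+8=11
a = 9: 9+3=12, 9+5=14, 9+7=16, 9+8=17
a = 11: 11+3=14, 11+5=16, 11+7=18, 11+8=19
Collecting distinct sums: A + B = {-2, -1, 0, 1, 2, 3, 4, 6, 8, 10, 11, 12, 14, 16, 17, 18, 19}
|A + B| = 17

A + B = {-2, -1, 0, 1, 2, 3, 4, 6, 8, 10, 11, 12, 14, 16, 17, 18, 19}


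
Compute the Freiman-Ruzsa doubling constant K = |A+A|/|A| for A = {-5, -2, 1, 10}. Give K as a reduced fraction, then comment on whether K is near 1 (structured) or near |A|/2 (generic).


|A| = 4.
Compute A + A by enumerating all 16 pairs.
A + A = {-10, -7, -4, -1, 2, 5, 8, 11, 20}, so |A + A| = 9.
K = |A + A| / |A| = 9/4 (already in lowest terms) ≈ 2.2500.
Reference: AP of size 4 gives K = 7/4 ≈ 1.7500; a fully generic set of size 4 gives K ≈ 2.5000.

|A| = 4, |A + A| = 9, K = 9/4.


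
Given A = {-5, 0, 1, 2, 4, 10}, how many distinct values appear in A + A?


A + A = {a + a' : a, a' ∈ A}; |A| = 6.
General bounds: 2|A| - 1 ≤ |A + A| ≤ |A|(|A|+1)/2, i.e. 11 ≤ |A + A| ≤ 21.
Lower bound 2|A|-1 is attained iff A is an arithmetic progression.
Enumerate sums a + a' for a ≤ a' (symmetric, so this suffices):
a = -5: -5+-5=-10, -5+0=-5, -5+1=-4, -5+2=-3, -5+4=-1, -5+10=5
a = 0: 0+0=0, 0+1=1, 0+2=2, 0+4=4, 0+10=10
a = 1: 1+1=2, 1+2=3, 1+4=5, 1+10=11
a = 2: 2+2=4, 2+4=6, 2+10=12
a = 4: 4+4=8, 4+10=14
a = 10: 10+10=20
Distinct sums: {-10, -5, -4, -3, -1, 0, 1, 2, 3, 4, 5, 6, 8, 10, 11, 12, 14, 20}
|A + A| = 18

|A + A| = 18


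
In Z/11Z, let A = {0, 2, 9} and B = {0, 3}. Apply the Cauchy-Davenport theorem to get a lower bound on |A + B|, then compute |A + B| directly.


Cauchy-Davenport: |A + B| ≥ min(p, |A| + |B| - 1) for A, B nonempty in Z/pZ.
|A| = 3, |B| = 2, p = 11.
CD lower bound = min(11, 3 + 2 - 1) = min(11, 4) = 4.
Compute A + B mod 11 directly:
a = 0: 0+0=0, 0+3=3
a = 2: 2+0=2, 2+3=5
a = 9: 9+0=9, 9+3=1
A + B = {0, 1, 2, 3, 5, 9}, so |A + B| = 6.
Verify: 6 ≥ 4? Yes ✓.

CD lower bound = 4, actual |A + B| = 6.


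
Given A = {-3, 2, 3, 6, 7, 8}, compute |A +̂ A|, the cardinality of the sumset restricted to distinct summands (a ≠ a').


Restricted sumset: A +̂ A = {a + a' : a ∈ A, a' ∈ A, a ≠ a'}.
Equivalently, take A + A and drop any sum 2a that is achievable ONLY as a + a for a ∈ A (i.e. sums representable only with equal summands).
Enumerate pairs (a, a') with a < a' (symmetric, so each unordered pair gives one sum; this covers all a ≠ a'):
  -3 + 2 = -1
  -3 + 3 = 0
  -3 + 6 = 3
  -3 + 7 = 4
  -3 + 8 = 5
  2 + 3 = 5
  2 + 6 = 8
  2 + 7 = 9
  2 + 8 = 10
  3 + 6 = 9
  3 + 7 = 10
  3 + 8 = 11
  6 + 7 = 13
  6 + 8 = 14
  7 + 8 = 15
Collected distinct sums: {-1, 0, 3, 4, 5, 8, 9, 10, 11, 13, 14, 15}
|A +̂ A| = 12
(Reference bound: |A +̂ A| ≥ 2|A| - 3 for |A| ≥ 2, with |A| = 6 giving ≥ 9.)

|A +̂ A| = 12


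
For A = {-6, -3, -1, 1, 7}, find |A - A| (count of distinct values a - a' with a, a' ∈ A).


A - A = {a - a' : a, a' ∈ A}; |A| = 5.
Bounds: 2|A|-1 ≤ |A - A| ≤ |A|² - |A| + 1, i.e. 9 ≤ |A - A| ≤ 21.
Note: 0 ∈ A - A always (from a - a). The set is symmetric: if d ∈ A - A then -d ∈ A - A.
Enumerate nonzero differences d = a - a' with a > a' (then include -d):
Positive differences: {2, 3, 4, 5, 6, 7, 8, 10, 13}
Full difference set: {0} ∪ (positive diffs) ∪ (negative diffs).
|A - A| = 1 + 2·9 = 19 (matches direct enumeration: 19).

|A - A| = 19


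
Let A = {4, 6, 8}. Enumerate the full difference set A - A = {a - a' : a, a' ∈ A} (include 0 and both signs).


A - A = {a - a' : a, a' ∈ A}.
Compute a - a' for each ordered pair (a, a'):
a = 4: 4-4=0, 4-6=-2, 4-8=-4
a = 6: 6-4=2, 6-6=0, 6-8=-2
a = 8: 8-4=4, 8-6=2, 8-8=0
Collecting distinct values (and noting 0 appears from a-a):
A - A = {-4, -2, 0, 2, 4}
|A - A| = 5

A - A = {-4, -2, 0, 2, 4}


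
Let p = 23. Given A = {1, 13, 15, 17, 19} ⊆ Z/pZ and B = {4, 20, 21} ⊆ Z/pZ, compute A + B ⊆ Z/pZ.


Work in Z/23Z: reduce every sum a + b modulo 23.
Enumerate all 15 pairs:
a = 1: 1+4=5, 1+20=21, 1+21=22
a = 13: 13+4=17, 13+20=10, 13+21=11
a = 15: 15+4=19, 15+20=12, 15+21=13
a = 17: 17+4=21, 17+20=14, 17+21=15
a = 19: 19+4=0, 19+20=16, 19+21=17
Distinct residues collected: {0, 5, 10, 11, 12, 13, 14, 15, 16, 17, 19, 21, 22}
|A + B| = 13 (out of 23 total residues).

A + B = {0, 5, 10, 11, 12, 13, 14, 15, 16, 17, 19, 21, 22}


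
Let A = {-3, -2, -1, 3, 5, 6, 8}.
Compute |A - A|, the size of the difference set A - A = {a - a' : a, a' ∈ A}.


A - A = {a - a' : a, a' ∈ A}; |A| = 7.
Bounds: 2|A|-1 ≤ |A - A| ≤ |A|² - |A| + 1, i.e. 13 ≤ |A - A| ≤ 43.
Note: 0 ∈ A - A always (from a - a). The set is symmetric: if d ∈ A - A then -d ∈ A - A.
Enumerate nonzero differences d = a - a' with a > a' (then include -d):
Positive differences: {1, 2, 3, 4, 5, 6, 7, 8, 9, 10, 11}
Full difference set: {0} ∪ (positive diffs) ∪ (negative diffs).
|A - A| = 1 + 2·11 = 23 (matches direct enumeration: 23).

|A - A| = 23


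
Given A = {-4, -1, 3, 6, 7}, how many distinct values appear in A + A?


A + A = {a + a' : a, a' ∈ A}; |A| = 5.
General bounds: 2|A| - 1 ≤ |A + A| ≤ |A|(|A|+1)/2, i.e. 9 ≤ |A + A| ≤ 15.
Lower bound 2|A|-1 is attained iff A is an arithmetic progression.
Enumerate sums a + a' for a ≤ a' (symmetric, so this suffices):
a = -4: -4+-4=-8, -4+-1=-5, -4+3=-1, -4+6=2, -4+7=3
a = -1: -1+-1=-2, -1+3=2, -1+6=5, -1+7=6
a = 3: 3+3=6, 3+6=9, 3+7=10
a = 6: 6+6=12, 6+7=13
a = 7: 7+7=14
Distinct sums: {-8, -5, -2, -1, 2, 3, 5, 6, 9, 10, 12, 13, 14}
|A + A| = 13

|A + A| = 13


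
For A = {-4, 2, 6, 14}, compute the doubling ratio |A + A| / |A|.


|A| = 4.
Compute A + A by enumerating all 16 pairs.
A + A = {-8, -2, 2, 4, 8, 10, 12, 16, 20, 28}, so |A + A| = 10.
K = |A + A| / |A| = 10/4 = 5/2 ≈ 2.5000.
Reference: AP of size 4 gives K = 7/4 ≈ 1.7500; a fully generic set of size 4 gives K ≈ 2.5000.

|A| = 4, |A + A| = 10, K = 10/4 = 5/2.


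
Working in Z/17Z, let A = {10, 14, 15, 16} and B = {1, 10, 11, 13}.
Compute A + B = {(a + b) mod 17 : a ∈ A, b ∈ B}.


Work in Z/17Z: reduce every sum a + b modulo 17.
Enumerate all 16 pairs:
a = 10: 10+1=11, 10+10=3, 10+11=4, 10+13=6
a = 14: 14+1=15, 14+10=7, 14+11=8, 14+13=10
a = 15: 15+1=16, 15+10=8, 15+11=9, 15+13=11
a = 16: 16+1=0, 16+10=9, 16+11=10, 16+13=12
Distinct residues collected: {0, 3, 4, 6, 7, 8, 9, 10, 11, 12, 15, 16}
|A + B| = 12 (out of 17 total residues).

A + B = {0, 3, 4, 6, 7, 8, 9, 10, 11, 12, 15, 16}


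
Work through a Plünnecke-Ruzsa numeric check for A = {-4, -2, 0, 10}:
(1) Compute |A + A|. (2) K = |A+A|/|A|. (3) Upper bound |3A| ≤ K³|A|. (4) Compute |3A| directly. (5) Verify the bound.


|A| = 4.
Step 1: Compute A + A by enumerating all 16 pairs.
A + A = {-8, -6, -4, -2, 0, 6, 8, 10, 20}, so |A + A| = 9.
Step 2: Doubling constant K = |A + A|/|A| = 9/4 = 9/4 ≈ 2.2500.
Step 3: Plünnecke-Ruzsa gives |3A| ≤ K³·|A| = (2.2500)³ · 4 ≈ 45.5625.
Step 4: Compute 3A = A + A + A directly by enumerating all triples (a,b,c) ∈ A³; |3A| = 16.
Step 5: Check 16 ≤ 45.5625? Yes ✓.

K = 9/4, Plünnecke-Ruzsa bound K³|A| ≈ 45.5625, |3A| = 16, inequality holds.


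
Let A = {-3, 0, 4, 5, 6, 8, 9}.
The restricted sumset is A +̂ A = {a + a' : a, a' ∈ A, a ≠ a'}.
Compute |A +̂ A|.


Restricted sumset: A +̂ A = {a + a' : a ∈ A, a' ∈ A, a ≠ a'}.
Equivalently, take A + A and drop any sum 2a that is achievable ONLY as a + a for a ∈ A (i.e. sums representable only with equal summands).
Enumerate pairs (a, a') with a < a' (symmetric, so each unordered pair gives one sum; this covers all a ≠ a'):
  -3 + 0 = -3
  -3 + 4 = 1
  -3 + 5 = 2
  -3 + 6 = 3
  -3 + 8 = 5
  -3 + 9 = 6
  0 + 4 = 4
  0 + 5 = 5
  0 + 6 = 6
  0 + 8 = 8
  0 + 9 = 9
  4 + 5 = 9
  4 + 6 = 10
  4 + 8 = 12
  4 + 9 = 13
  5 + 6 = 11
  5 + 8 = 13
  5 + 9 = 14
  6 + 8 = 14
  6 + 9 = 15
  8 + 9 = 17
Collected distinct sums: {-3, 1, 2, 3, 4, 5, 6, 8, 9, 10, 11, 12, 13, 14, 15, 17}
|A +̂ A| = 16
(Reference bound: |A +̂ A| ≥ 2|A| - 3 for |A| ≥ 2, with |A| = 7 giving ≥ 11.)

|A +̂ A| = 16


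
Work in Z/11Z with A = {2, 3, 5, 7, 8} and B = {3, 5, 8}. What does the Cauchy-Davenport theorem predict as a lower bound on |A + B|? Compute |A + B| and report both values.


Cauchy-Davenport: |A + B| ≥ min(p, |A| + |B| - 1) for A, B nonempty in Z/pZ.
|A| = 5, |B| = 3, p = 11.
CD lower bound = min(11, 5 + 3 - 1) = min(11, 7) = 7.
Compute A + B mod 11 directly:
a = 2: 2+3=5, 2+5=7, 2+8=10
a = 3: 3+3=6, 3+5=8, 3+8=0
a = 5: 5+3=8, 5+5=10, 5+8=2
a = 7: 7+3=10, 7+5=1, 7+8=4
a = 8: 8+3=0, 8+5=2, 8+8=5
A + B = {0, 1, 2, 4, 5, 6, 7, 8, 10}, so |A + B| = 9.
Verify: 9 ≥ 7? Yes ✓.

CD lower bound = 7, actual |A + B| = 9.


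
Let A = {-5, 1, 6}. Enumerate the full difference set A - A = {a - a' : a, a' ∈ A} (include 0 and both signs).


A - A = {a - a' : a, a' ∈ A}.
Compute a - a' for each ordered pair (a, a'):
a = -5: -5--5=0, -5-1=-6, -5-6=-11
a = 1: 1--5=6, 1-1=0, 1-6=-5
a = 6: 6--5=11, 6-1=5, 6-6=0
Collecting distinct values (and noting 0 appears from a-a):
A - A = {-11, -6, -5, 0, 5, 6, 11}
|A - A| = 7

A - A = {-11, -6, -5, 0, 5, 6, 11}


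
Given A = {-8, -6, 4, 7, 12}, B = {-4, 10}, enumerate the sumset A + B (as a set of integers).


A + B = {a + b : a ∈ A, b ∈ B}.
Enumerate all |A|·|B| = 5·2 = 10 pairs (a, b) and collect distinct sums.
a = -8: -8+-4=-12, -8+10=2
a = -6: -6+-4=-10, -6+10=4
a = 4: 4+-4=0, 4+10=14
a = 7: 7+-4=3, 7+10=17
a = 12: 12+-4=8, 12+10=22
Collecting distinct sums: A + B = {-12, -10, 0, 2, 3, 4, 8, 14, 17, 22}
|A + B| = 10

A + B = {-12, -10, 0, 2, 3, 4, 8, 14, 17, 22}


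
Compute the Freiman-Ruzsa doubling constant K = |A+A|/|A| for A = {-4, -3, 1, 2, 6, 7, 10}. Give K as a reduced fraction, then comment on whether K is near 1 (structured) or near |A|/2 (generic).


|A| = 7.
Compute A + A by enumerating all 49 pairs.
A + A = {-8, -7, -6, -3, -2, -1, 2, 3, 4, 6, 7, 8, 9, 11, 12, 13, 14, 16, 17, 20}, so |A + A| = 20.
K = |A + A| / |A| = 20/7 (already in lowest terms) ≈ 2.8571.
Reference: AP of size 7 gives K = 13/7 ≈ 1.8571; a fully generic set of size 7 gives K ≈ 4.0000.

|A| = 7, |A + A| = 20, K = 20/7.


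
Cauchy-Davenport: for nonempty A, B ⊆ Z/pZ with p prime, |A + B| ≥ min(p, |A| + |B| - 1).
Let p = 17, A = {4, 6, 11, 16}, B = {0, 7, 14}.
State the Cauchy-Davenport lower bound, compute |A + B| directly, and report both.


Cauchy-Davenport: |A + B| ≥ min(p, |A| + |B| - 1) for A, B nonempty in Z/pZ.
|A| = 4, |B| = 3, p = 17.
CD lower bound = min(17, 4 + 3 - 1) = min(17, 6) = 6.
Compute A + B mod 17 directly:
a = 4: 4+0=4, 4+7=11, 4+14=1
a = 6: 6+0=6, 6+7=13, 6+14=3
a = 11: 11+0=11, 11+7=1, 11+14=8
a = 16: 16+0=16, 16+7=6, 16+14=13
A + B = {1, 3, 4, 6, 8, 11, 13, 16}, so |A + B| = 8.
Verify: 8 ≥ 6? Yes ✓.

CD lower bound = 6, actual |A + B| = 8.


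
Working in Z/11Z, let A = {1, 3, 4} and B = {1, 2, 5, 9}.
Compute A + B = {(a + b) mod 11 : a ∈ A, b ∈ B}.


Work in Z/11Z: reduce every sum a + b modulo 11.
Enumerate all 12 pairs:
a = 1: 1+1=2, 1+2=3, 1+5=6, 1+9=10
a = 3: 3+1=4, 3+2=5, 3+5=8, 3+9=1
a = 4: 4+1=5, 4+2=6, 4+5=9, 4+9=2
Distinct residues collected: {1, 2, 3, 4, 5, 6, 8, 9, 10}
|A + B| = 9 (out of 11 total residues).

A + B = {1, 2, 3, 4, 5, 6, 8, 9, 10}


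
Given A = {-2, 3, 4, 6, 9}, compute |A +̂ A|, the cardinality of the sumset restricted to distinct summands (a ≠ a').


Restricted sumset: A +̂ A = {a + a' : a ∈ A, a' ∈ A, a ≠ a'}.
Equivalently, take A + A and drop any sum 2a that is achievable ONLY as a + a for a ∈ A (i.e. sums representable only with equal summands).
Enumerate pairs (a, a') with a < a' (symmetric, so each unordered pair gives one sum; this covers all a ≠ a'):
  -2 + 3 = 1
  -2 + 4 = 2
  -2 + 6 = 4
  -2 + 9 = 7
  3 + 4 = 7
  3 + 6 = 9
  3 + 9 = 12
  4 + 6 = 10
  4 + 9 = 13
  6 + 9 = 15
Collected distinct sums: {1, 2, 4, 7, 9, 10, 12, 13, 15}
|A +̂ A| = 9
(Reference bound: |A +̂ A| ≥ 2|A| - 3 for |A| ≥ 2, with |A| = 5 giving ≥ 7.)

|A +̂ A| = 9


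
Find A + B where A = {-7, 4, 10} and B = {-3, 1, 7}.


A + B = {a + b : a ∈ A, b ∈ B}.
Enumerate all |A|·|B| = 3·3 = 9 pairs (a, b) and collect distinct sums.
a = -7: -7+-3=-10, -7+1=-6, -7+7=0
a = 4: 4+-3=1, 4+1=5, 4+7=11
a = 10: 10+-3=7, 10+1=11, 10+7=17
Collecting distinct sums: A + B = {-10, -6, 0, 1, 5, 7, 11, 17}
|A + B| = 8

A + B = {-10, -6, 0, 1, 5, 7, 11, 17}


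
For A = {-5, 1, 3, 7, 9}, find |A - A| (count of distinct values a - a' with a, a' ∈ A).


A - A = {a - a' : a, a' ∈ A}; |A| = 5.
Bounds: 2|A|-1 ≤ |A - A| ≤ |A|² - |A| + 1, i.e. 9 ≤ |A - A| ≤ 21.
Note: 0 ∈ A - A always (from a - a). The set is symmetric: if d ∈ A - A then -d ∈ A - A.
Enumerate nonzero differences d = a - a' with a > a' (then include -d):
Positive differences: {2, 4, 6, 8, 12, 14}
Full difference set: {0} ∪ (positive diffs) ∪ (negative diffs).
|A - A| = 1 + 2·6 = 13 (matches direct enumeration: 13).

|A - A| = 13


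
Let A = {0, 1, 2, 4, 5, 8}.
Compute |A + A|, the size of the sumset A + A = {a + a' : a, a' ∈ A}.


A + A = {a + a' : a, a' ∈ A}; |A| = 6.
General bounds: 2|A| - 1 ≤ |A + A| ≤ |A|(|A|+1)/2, i.e. 11 ≤ |A + A| ≤ 21.
Lower bound 2|A|-1 is attained iff A is an arithmetic progression.
Enumerate sums a + a' for a ≤ a' (symmetric, so this suffices):
a = 0: 0+0=0, 0+1=1, 0+2=2, 0+4=4, 0+5=5, 0+8=8
a = 1: 1+1=2, 1+2=3, 1+4=5, 1+5=6, 1+8=9
a = 2: 2+2=4, 2+4=6, 2+5=7, 2+8=10
a = 4: 4+4=8, 4+5=9, 4+8=12
a = 5: 5+5=10, 5+8=13
a = 8: 8+8=16
Distinct sums: {0, 1, 2, 3, 4, 5, 6, 7, 8, 9, 10, 12, 13, 16}
|A + A| = 14

|A + A| = 14


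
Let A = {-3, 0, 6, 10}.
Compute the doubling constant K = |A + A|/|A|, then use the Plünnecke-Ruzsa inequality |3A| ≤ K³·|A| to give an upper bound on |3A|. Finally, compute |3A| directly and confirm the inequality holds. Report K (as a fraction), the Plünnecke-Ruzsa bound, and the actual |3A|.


|A| = 4.
Step 1: Compute A + A by enumerating all 16 pairs.
A + A = {-6, -3, 0, 3, 6, 7, 10, 12, 16, 20}, so |A + A| = 10.
Step 2: Doubling constant K = |A + A|/|A| = 10/4 = 10/4 ≈ 2.5000.
Step 3: Plünnecke-Ruzsa gives |3A| ≤ K³·|A| = (2.5000)³ · 4 ≈ 62.5000.
Step 4: Compute 3A = A + A + A directly by enumerating all triples (a,b,c) ∈ A³; |3A| = 19.
Step 5: Check 19 ≤ 62.5000? Yes ✓.

K = 10/4, Plünnecke-Ruzsa bound K³|A| ≈ 62.5000, |3A| = 19, inequality holds.


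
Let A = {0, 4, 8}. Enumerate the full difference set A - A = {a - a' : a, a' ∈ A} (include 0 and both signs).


A - A = {a - a' : a, a' ∈ A}.
Compute a - a' for each ordered pair (a, a'):
a = 0: 0-0=0, 0-4=-4, 0-8=-8
a = 4: 4-0=4, 4-4=0, 4-8=-4
a = 8: 8-0=8, 8-4=4, 8-8=0
Collecting distinct values (and noting 0 appears from a-a):
A - A = {-8, -4, 0, 4, 8}
|A - A| = 5

A - A = {-8, -4, 0, 4, 8}


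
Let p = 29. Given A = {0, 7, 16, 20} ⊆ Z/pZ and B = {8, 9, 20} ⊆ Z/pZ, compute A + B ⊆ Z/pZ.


Work in Z/29Z: reduce every sum a + b modulo 29.
Enumerate all 12 pairs:
a = 0: 0+8=8, 0+9=9, 0+20=20
a = 7: 7+8=15, 7+9=16, 7+20=27
a = 16: 16+8=24, 16+9=25, 16+20=7
a = 20: 20+8=28, 20+9=0, 20+20=11
Distinct residues collected: {0, 7, 8, 9, 11, 15, 16, 20, 24, 25, 27, 28}
|A + B| = 12 (out of 29 total residues).

A + B = {0, 7, 8, 9, 11, 15, 16, 20, 24, 25, 27, 28}


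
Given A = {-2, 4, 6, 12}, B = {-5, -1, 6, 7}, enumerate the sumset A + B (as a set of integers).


A + B = {a + b : a ∈ A, b ∈ B}.
Enumerate all |A|·|B| = 4·4 = 16 pairs (a, b) and collect distinct sums.
a = -2: -2+-5=-7, -2+-1=-3, -2+6=4, -2+7=5
a = 4: 4+-5=-1, 4+-1=3, 4+6=10, 4+7=11
a = 6: 6+-5=1, 6+-1=5, 6+6=12, 6+7=13
a = 12: 12+-5=7, 12+-1=11, 12+6=18, 12+7=19
Collecting distinct sums: A + B = {-7, -3, -1, 1, 3, 4, 5, 7, 10, 11, 12, 13, 18, 19}
|A + B| = 14

A + B = {-7, -3, -1, 1, 3, 4, 5, 7, 10, 11, 12, 13, 18, 19}


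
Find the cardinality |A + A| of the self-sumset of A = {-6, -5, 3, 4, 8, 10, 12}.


A + A = {a + a' : a, a' ∈ A}; |A| = 7.
General bounds: 2|A| - 1 ≤ |A + A| ≤ |A|(|A|+1)/2, i.e. 13 ≤ |A + A| ≤ 28.
Lower bound 2|A|-1 is attained iff A is an arithmetic progression.
Enumerate sums a + a' for a ≤ a' (symmetric, so this suffices):
a = -6: -6+-6=-12, -6+-5=-11, -6+3=-3, -6+4=-2, -6+8=2, -6+10=4, -6+12=6
a = -5: -5+-5=-10, -5+3=-2, -5+4=-1, -5+8=3, -5+10=5, -5+12=7
a = 3: 3+3=6, 3+4=7, 3+8=11, 3+10=13, 3+12=15
a = 4: 4+4=8, 4+8=12, 4+10=14, 4+12=16
a = 8: 8+8=16, 8+10=18, 8+12=20
a = 10: 10+10=20, 10+12=22
a = 12: 12+12=24
Distinct sums: {-12, -11, -10, -3, -2, -1, 2, 3, 4, 5, 6, 7, 8, 11, 12, 13, 14, 15, 16, 18, 20, 22, 24}
|A + A| = 23

|A + A| = 23


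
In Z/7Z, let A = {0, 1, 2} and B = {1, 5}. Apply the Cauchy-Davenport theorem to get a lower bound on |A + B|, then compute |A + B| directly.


Cauchy-Davenport: |A + B| ≥ min(p, |A| + |B| - 1) for A, B nonempty in Z/pZ.
|A| = 3, |B| = 2, p = 7.
CD lower bound = min(7, 3 + 2 - 1) = min(7, 4) = 4.
Compute A + B mod 7 directly:
a = 0: 0+1=1, 0+5=5
a = 1: 1+1=2, 1+5=6
a = 2: 2+1=3, 2+5=0
A + B = {0, 1, 2, 3, 5, 6}, so |A + B| = 6.
Verify: 6 ≥ 4? Yes ✓.

CD lower bound = 4, actual |A + B| = 6.


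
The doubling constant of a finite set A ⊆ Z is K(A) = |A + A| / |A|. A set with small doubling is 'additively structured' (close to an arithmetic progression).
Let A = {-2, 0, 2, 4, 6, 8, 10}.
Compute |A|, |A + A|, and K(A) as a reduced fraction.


|A| = 7.
Compute A + A by enumerating all 49 pairs.
A + A = {-4, -2, 0, 2, 4, 6, 8, 10, 12, 14, 16, 18, 20}, so |A + A| = 13.
K = |A + A| / |A| = 13/7 (already in lowest terms) ≈ 1.8571.
Reference: AP of size 7 gives K = 13/7 ≈ 1.8571; a fully generic set of size 7 gives K ≈ 4.0000.

|A| = 7, |A + A| = 13, K = 13/7.


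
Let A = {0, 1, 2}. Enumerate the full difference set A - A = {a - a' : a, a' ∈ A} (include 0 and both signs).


A - A = {a - a' : a, a' ∈ A}.
Compute a - a' for each ordered pair (a, a'):
a = 0: 0-0=0, 0-1=-1, 0-2=-2
a = 1: 1-0=1, 1-1=0, 1-2=-1
a = 2: 2-0=2, 2-1=1, 2-2=0
Collecting distinct values (and noting 0 appears from a-a):
A - A = {-2, -1, 0, 1, 2}
|A - A| = 5

A - A = {-2, -1, 0, 1, 2}


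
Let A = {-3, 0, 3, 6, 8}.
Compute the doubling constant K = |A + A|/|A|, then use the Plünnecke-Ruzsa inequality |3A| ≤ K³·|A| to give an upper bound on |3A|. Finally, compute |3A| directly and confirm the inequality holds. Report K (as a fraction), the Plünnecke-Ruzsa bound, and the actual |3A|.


|A| = 5.
Step 1: Compute A + A by enumerating all 25 pairs.
A + A = {-6, -3, 0, 3, 5, 6, 8, 9, 11, 12, 14, 16}, so |A + A| = 12.
Step 2: Doubling constant K = |A + A|/|A| = 12/5 = 12/5 ≈ 2.4000.
Step 3: Plünnecke-Ruzsa gives |3A| ≤ K³·|A| = (2.4000)³ · 5 ≈ 69.1200.
Step 4: Compute 3A = A + A + A directly by enumerating all triples (a,b,c) ∈ A³; |3A| = 22.
Step 5: Check 22 ≤ 69.1200? Yes ✓.

K = 12/5, Plünnecke-Ruzsa bound K³|A| ≈ 69.1200, |3A| = 22, inequality holds.


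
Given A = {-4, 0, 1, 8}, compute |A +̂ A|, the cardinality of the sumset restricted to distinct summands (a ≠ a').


Restricted sumset: A +̂ A = {a + a' : a ∈ A, a' ∈ A, a ≠ a'}.
Equivalently, take A + A and drop any sum 2a that is achievable ONLY as a + a for a ∈ A (i.e. sums representable only with equal summands).
Enumerate pairs (a, a') with a < a' (symmetric, so each unordered pair gives one sum; this covers all a ≠ a'):
  -4 + 0 = -4
  -4 + 1 = -3
  -4 + 8 = 4
  0 + 1 = 1
  0 + 8 = 8
  1 + 8 = 9
Collected distinct sums: {-4, -3, 1, 4, 8, 9}
|A +̂ A| = 6
(Reference bound: |A +̂ A| ≥ 2|A| - 3 for |A| ≥ 2, with |A| = 4 giving ≥ 5.)

|A +̂ A| = 6


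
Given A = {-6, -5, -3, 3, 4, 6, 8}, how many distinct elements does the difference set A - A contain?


A - A = {a - a' : a, a' ∈ A}; |A| = 7.
Bounds: 2|A|-1 ≤ |A - A| ≤ |A|² - |A| + 1, i.e. 13 ≤ |A - A| ≤ 43.
Note: 0 ∈ A - A always (from a - a). The set is symmetric: if d ∈ A - A then -d ∈ A - A.
Enumerate nonzero differences d = a - a' with a > a' (then include -d):
Positive differences: {1, 2, 3, 4, 5, 6, 7, 8, 9, 10, 11, 12, 13, 14}
Full difference set: {0} ∪ (positive diffs) ∪ (negative diffs).
|A - A| = 1 + 2·14 = 29 (matches direct enumeration: 29).

|A - A| = 29


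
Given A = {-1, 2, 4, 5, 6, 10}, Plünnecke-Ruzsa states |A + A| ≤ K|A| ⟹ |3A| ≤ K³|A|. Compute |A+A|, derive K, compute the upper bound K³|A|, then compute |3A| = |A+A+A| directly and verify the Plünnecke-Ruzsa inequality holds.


|A| = 6.
Step 1: Compute A + A by enumerating all 36 pairs.
A + A = {-2, 1, 3, 4, 5, 6, 7, 8, 9, 10, 11, 12, 14, 15, 16, 20}, so |A + A| = 16.
Step 2: Doubling constant K = |A + A|/|A| = 16/6 = 16/6 ≈ 2.6667.
Step 3: Plünnecke-Ruzsa gives |3A| ≤ K³·|A| = (2.6667)³ · 6 ≈ 113.7778.
Step 4: Compute 3A = A + A + A directly by enumerating all triples (a,b,c) ∈ A³; |3A| = 27.
Step 5: Check 27 ≤ 113.7778? Yes ✓.

K = 16/6, Plünnecke-Ruzsa bound K³|A| ≈ 113.7778, |3A| = 27, inequality holds.


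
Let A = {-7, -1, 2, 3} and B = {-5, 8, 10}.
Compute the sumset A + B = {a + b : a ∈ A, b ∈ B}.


A + B = {a + b : a ∈ A, b ∈ B}.
Enumerate all |A|·|B| = 4·3 = 12 pairs (a, b) and collect distinct sums.
a = -7: -7+-5=-12, -7+8=1, -7+10=3
a = -1: -1+-5=-6, -1+8=7, -1+10=9
a = 2: 2+-5=-3, 2+8=10, 2+10=12
a = 3: 3+-5=-2, 3+8=11, 3+10=13
Collecting distinct sums: A + B = {-12, -6, -3, -2, 1, 3, 7, 9, 10, 11, 12, 13}
|A + B| = 12

A + B = {-12, -6, -3, -2, 1, 3, 7, 9, 10, 11, 12, 13}


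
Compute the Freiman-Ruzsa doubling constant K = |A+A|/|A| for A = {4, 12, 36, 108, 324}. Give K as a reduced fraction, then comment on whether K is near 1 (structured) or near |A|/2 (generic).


|A| = 5.
Compute A + A by enumerating all 25 pairs.
A + A = {8, 16, 24, 40, 48, 72, 112, 120, 144, 216, 328, 336, 360, 432, 648}, so |A + A| = 15.
K = |A + A| / |A| = 15/5 = 3/1 ≈ 3.0000.
Reference: AP of size 5 gives K = 9/5 ≈ 1.8000; a fully generic set of size 5 gives K ≈ 3.0000.

|A| = 5, |A + A| = 15, K = 15/5 = 3/1.


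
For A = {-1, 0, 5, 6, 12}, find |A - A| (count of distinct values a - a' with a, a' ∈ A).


A - A = {a - a' : a, a' ∈ A}; |A| = 5.
Bounds: 2|A|-1 ≤ |A - A| ≤ |A|² - |A| + 1, i.e. 9 ≤ |A - A| ≤ 21.
Note: 0 ∈ A - A always (from a - a). The set is symmetric: if d ∈ A - A then -d ∈ A - A.
Enumerate nonzero differences d = a - a' with a > a' (then include -d):
Positive differences: {1, 5, 6, 7, 12, 13}
Full difference set: {0} ∪ (positive diffs) ∪ (negative diffs).
|A - A| = 1 + 2·6 = 13 (matches direct enumeration: 13).

|A - A| = 13


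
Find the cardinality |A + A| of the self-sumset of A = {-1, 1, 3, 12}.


A + A = {a + a' : a, a' ∈ A}; |A| = 4.
General bounds: 2|A| - 1 ≤ |A + A| ≤ |A|(|A|+1)/2, i.e. 7 ≤ |A + A| ≤ 10.
Lower bound 2|A|-1 is attained iff A is an arithmetic progression.
Enumerate sums a + a' for a ≤ a' (symmetric, so this suffices):
a = -1: -1+-1=-2, -1+1=0, -1+3=2, -1+12=11
a = 1: 1+1=2, 1+3=4, 1+12=13
a = 3: 3+3=6, 3+12=15
a = 12: 12+12=24
Distinct sums: {-2, 0, 2, 4, 6, 11, 13, 15, 24}
|A + A| = 9

|A + A| = 9


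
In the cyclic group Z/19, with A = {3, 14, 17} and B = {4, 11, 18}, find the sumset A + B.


Work in Z/19Z: reduce every sum a + b modulo 19.
Enumerate all 9 pairs:
a = 3: 3+4=7, 3+11=14, 3+18=2
a = 14: 14+4=18, 14+11=6, 14+18=13
a = 17: 17+4=2, 17+11=9, 17+18=16
Distinct residues collected: {2, 6, 7, 9, 13, 14, 16, 18}
|A + B| = 8 (out of 19 total residues).

A + B = {2, 6, 7, 9, 13, 14, 16, 18}


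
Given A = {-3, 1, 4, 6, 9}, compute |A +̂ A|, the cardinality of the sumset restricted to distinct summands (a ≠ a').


Restricted sumset: A +̂ A = {a + a' : a ∈ A, a' ∈ A, a ≠ a'}.
Equivalently, take A + A and drop any sum 2a that is achievable ONLY as a + a for a ∈ A (i.e. sums representable only with equal summands).
Enumerate pairs (a, a') with a < a' (symmetric, so each unordered pair gives one sum; this covers all a ≠ a'):
  -3 + 1 = -2
  -3 + 4 = 1
  -3 + 6 = 3
  -3 + 9 = 6
  1 + 4 = 5
  1 + 6 = 7
  1 + 9 = 10
  4 + 6 = 10
  4 + 9 = 13
  6 + 9 = 15
Collected distinct sums: {-2, 1, 3, 5, 6, 7, 10, 13, 15}
|A +̂ A| = 9
(Reference bound: |A +̂ A| ≥ 2|A| - 3 for |A| ≥ 2, with |A| = 5 giving ≥ 7.)

|A +̂ A| = 9


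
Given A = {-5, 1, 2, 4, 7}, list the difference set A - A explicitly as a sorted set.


A - A = {a - a' : a, a' ∈ A}.
Compute a - a' for each ordered pair (a, a'):
a = -5: -5--5=0, -5-1=-6, -5-2=-7, -5-4=-9, -5-7=-12
a = 1: 1--5=6, 1-1=0, 1-2=-1, 1-4=-3, 1-7=-6
a = 2: 2--5=7, 2-1=1, 2-2=0, 2-4=-2, 2-7=-5
a = 4: 4--5=9, 4-1=3, 4-2=2, 4-4=0, 4-7=-3
a = 7: 7--5=12, 7-1=6, 7-2=5, 7-4=3, 7-7=0
Collecting distinct values (and noting 0 appears from a-a):
A - A = {-12, -9, -7, -6, -5, -3, -2, -1, 0, 1, 2, 3, 5, 6, 7, 9, 12}
|A - A| = 17

A - A = {-12, -9, -7, -6, -5, -3, -2, -1, 0, 1, 2, 3, 5, 6, 7, 9, 12}
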